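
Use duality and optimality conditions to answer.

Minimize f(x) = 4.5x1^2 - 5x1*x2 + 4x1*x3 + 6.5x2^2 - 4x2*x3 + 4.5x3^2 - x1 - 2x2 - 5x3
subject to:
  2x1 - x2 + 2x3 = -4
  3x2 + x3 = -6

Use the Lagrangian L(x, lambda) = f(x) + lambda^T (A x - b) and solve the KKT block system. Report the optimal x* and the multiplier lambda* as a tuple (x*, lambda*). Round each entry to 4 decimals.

Form the Lagrangian:
  L(x, lambda) = (1/2) x^T Q x + c^T x + lambda^T (A x - b)
Stationarity (grad_x L = 0): Q x + c + A^T lambda = 0.
Primal feasibility: A x = b.

This gives the KKT block system:
  [ Q   A^T ] [ x     ]   [-c ]
  [ A    0  ] [ lambda ] = [ b ]

Solving the linear system:
  x*      = (-1.4302, -1.5515, -1.3455)
  lambda* = (5.7483, 5.1281)
  f(x*)   = 32.5114

x* = (-1.4302, -1.5515, -1.3455), lambda* = (5.7483, 5.1281)


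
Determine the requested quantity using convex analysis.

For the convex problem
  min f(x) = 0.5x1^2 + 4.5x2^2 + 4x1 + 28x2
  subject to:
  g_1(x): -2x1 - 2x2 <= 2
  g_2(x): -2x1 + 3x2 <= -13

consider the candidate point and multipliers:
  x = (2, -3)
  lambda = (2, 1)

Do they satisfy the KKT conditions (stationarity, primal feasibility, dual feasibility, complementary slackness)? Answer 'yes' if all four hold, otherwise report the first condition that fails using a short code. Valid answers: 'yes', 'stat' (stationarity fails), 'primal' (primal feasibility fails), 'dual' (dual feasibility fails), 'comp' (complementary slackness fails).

Gradient of f: grad f(x) = Q x + c = (6, 1)
Constraint values g_i(x) = a_i^T x - b_i:
  g_1((2, -3)) = 0
  g_2((2, -3)) = 0
Stationarity residual: grad f(x) + sum_i lambda_i a_i = (0, 0)
  -> stationarity OK
Primal feasibility (all g_i <= 0): OK
Dual feasibility (all lambda_i >= 0): OK
Complementary slackness (lambda_i * g_i(x) = 0 for all i): OK

Verdict: yes, KKT holds.

yes


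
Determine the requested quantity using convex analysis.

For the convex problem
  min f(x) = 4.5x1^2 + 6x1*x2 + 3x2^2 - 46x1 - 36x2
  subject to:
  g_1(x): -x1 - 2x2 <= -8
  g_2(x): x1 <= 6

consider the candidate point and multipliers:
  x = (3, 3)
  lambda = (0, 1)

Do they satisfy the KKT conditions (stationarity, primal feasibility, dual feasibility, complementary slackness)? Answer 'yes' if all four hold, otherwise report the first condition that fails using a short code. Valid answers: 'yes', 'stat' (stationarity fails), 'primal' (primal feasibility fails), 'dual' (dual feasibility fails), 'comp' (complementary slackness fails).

Gradient of f: grad f(x) = Q x + c = (-1, 0)
Constraint values g_i(x) = a_i^T x - b_i:
  g_1((3, 3)) = -1
  g_2((3, 3)) = -3
Stationarity residual: grad f(x) + sum_i lambda_i a_i = (0, 0)
  -> stationarity OK
Primal feasibility (all g_i <= 0): OK
Dual feasibility (all lambda_i >= 0): OK
Complementary slackness (lambda_i * g_i(x) = 0 for all i): FAILS

Verdict: the first failing condition is complementary_slackness -> comp.

comp


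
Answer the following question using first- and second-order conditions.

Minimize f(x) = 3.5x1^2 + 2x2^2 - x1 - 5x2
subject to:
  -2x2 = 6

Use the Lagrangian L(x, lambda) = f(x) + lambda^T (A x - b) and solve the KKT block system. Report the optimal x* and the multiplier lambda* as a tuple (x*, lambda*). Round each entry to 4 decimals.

Form the Lagrangian:
  L(x, lambda) = (1/2) x^T Q x + c^T x + lambda^T (A x - b)
Stationarity (grad_x L = 0): Q x + c + A^T lambda = 0.
Primal feasibility: A x = b.

This gives the KKT block system:
  [ Q   A^T ] [ x     ]   [-c ]
  [ A    0  ] [ lambda ] = [ b ]

Solving the linear system:
  x*      = (0.1429, -3)
  lambda* = (-8.5)
  f(x*)   = 32.9286

x* = (0.1429, -3), lambda* = (-8.5)


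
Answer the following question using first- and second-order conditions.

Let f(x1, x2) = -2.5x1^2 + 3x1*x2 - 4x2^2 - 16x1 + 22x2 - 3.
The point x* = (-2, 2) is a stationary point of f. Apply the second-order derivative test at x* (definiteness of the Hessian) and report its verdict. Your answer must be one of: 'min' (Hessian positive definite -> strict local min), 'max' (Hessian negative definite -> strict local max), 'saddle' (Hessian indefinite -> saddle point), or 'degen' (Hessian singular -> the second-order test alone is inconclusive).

Compute the Hessian H = grad^2 f:
  H = [[-5, 3], [3, -8]]
Verify stationarity: grad f(x*) = H x* + g = (0, 0).
Eigenvalues of H: -9.8541, -3.1459.
Both eigenvalues < 0, so H is negative definite -> x* is a strict local max.

max


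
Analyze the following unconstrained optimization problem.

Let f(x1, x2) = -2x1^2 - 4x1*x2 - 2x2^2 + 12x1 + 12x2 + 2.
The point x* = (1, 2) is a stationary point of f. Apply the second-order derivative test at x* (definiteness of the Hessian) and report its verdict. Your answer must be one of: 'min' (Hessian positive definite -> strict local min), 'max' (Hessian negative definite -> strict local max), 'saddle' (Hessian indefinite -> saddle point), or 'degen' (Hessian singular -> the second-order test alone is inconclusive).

Compute the Hessian H = grad^2 f:
  H = [[-4, -4], [-4, -4]]
Verify stationarity: grad f(x*) = H x* + g = (0, 0).
Eigenvalues of H: -8, 0.
H has a zero eigenvalue (singular; negative semidefinite but not definite), so H is neither positive definite, negative definite, nor indefinite. The second-order test alone is inconclusive -> degen.
(Indeed, f is constant along the null direction of H through x*, so x* is not a strict local extremum.)

degen


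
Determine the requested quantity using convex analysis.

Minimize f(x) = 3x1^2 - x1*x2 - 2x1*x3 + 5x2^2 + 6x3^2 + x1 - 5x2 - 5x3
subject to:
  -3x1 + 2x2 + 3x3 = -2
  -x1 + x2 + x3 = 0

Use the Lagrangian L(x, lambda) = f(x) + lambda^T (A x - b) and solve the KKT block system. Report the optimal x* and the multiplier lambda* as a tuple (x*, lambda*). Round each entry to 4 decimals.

Form the Lagrangian:
  L(x, lambda) = (1/2) x^T Q x + c^T x + lambda^T (A x - b)
Stationarity (grad_x L = 0): Q x + c + A^T lambda = 0.
Primal feasibility: A x = b.

This gives the KKT block system:
  [ Q   A^T ] [ x     ]   [-c ]
  [ A    0  ] [ lambda ] = [ b ]

Solving the linear system:
  x*      = (1.8571, 2, -0.1429)
  lambda* = (23.5714, -60.2857)
  f(x*)   = 19.8571

x* = (1.8571, 2, -0.1429), lambda* = (23.5714, -60.2857)


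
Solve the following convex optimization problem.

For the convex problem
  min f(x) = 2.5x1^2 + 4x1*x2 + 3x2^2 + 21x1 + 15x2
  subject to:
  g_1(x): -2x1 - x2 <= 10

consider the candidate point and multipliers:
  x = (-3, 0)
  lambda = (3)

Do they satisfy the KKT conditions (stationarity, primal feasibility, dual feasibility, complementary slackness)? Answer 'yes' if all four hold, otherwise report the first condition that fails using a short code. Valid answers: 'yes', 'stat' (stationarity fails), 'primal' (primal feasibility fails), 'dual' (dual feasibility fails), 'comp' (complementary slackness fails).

Gradient of f: grad f(x) = Q x + c = (6, 3)
Constraint values g_i(x) = a_i^T x - b_i:
  g_1((-3, 0)) = -4
Stationarity residual: grad f(x) + sum_i lambda_i a_i = (0, 0)
  -> stationarity OK
Primal feasibility (all g_i <= 0): OK
Dual feasibility (all lambda_i >= 0): OK
Complementary slackness (lambda_i * g_i(x) = 0 for all i): FAILS

Verdict: the first failing condition is complementary_slackness -> comp.

comp


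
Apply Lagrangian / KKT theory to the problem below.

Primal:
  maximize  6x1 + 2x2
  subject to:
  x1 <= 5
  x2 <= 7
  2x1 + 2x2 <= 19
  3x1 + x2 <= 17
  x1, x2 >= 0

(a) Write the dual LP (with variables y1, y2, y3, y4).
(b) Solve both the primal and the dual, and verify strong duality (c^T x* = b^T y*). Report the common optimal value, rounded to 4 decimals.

The standard primal-dual pair for 'max c^T x s.t. A x <= b, x >= 0' is:
  Dual:  min b^T y  s.t.  A^T y >= c,  y >= 0.

So the dual LP is:
  minimize  5y1 + 7y2 + 19y3 + 17y4
  subject to:
    y1 + 2y3 + 3y4 >= 6
    y2 + 2y3 + y4 >= 2
    y1, y2, y3, y4 >= 0

Solving the primal: x* = (3.75, 5.75).
  primal value c^T x* = 34.
Solving the dual: y* = (0, 0, 0, 2).
  dual value b^T y* = 34.
Strong duality: c^T x* = b^T y*. Confirmed.

34


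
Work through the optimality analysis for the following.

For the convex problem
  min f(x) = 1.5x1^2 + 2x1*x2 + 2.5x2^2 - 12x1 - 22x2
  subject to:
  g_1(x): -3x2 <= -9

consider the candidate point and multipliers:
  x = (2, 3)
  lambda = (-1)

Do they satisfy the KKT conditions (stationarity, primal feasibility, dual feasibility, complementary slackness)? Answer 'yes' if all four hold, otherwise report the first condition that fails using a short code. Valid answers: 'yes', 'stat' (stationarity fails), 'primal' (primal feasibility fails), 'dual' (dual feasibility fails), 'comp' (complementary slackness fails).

Gradient of f: grad f(x) = Q x + c = (0, -3)
Constraint values g_i(x) = a_i^T x - b_i:
  g_1((2, 3)) = 0
Stationarity residual: grad f(x) + sum_i lambda_i a_i = (0, 0)
  -> stationarity OK
Primal feasibility (all g_i <= 0): OK
Dual feasibility (all lambda_i >= 0): FAILS
Complementary slackness (lambda_i * g_i(x) = 0 for all i): OK

Verdict: the first failing condition is dual_feasibility -> dual.

dual


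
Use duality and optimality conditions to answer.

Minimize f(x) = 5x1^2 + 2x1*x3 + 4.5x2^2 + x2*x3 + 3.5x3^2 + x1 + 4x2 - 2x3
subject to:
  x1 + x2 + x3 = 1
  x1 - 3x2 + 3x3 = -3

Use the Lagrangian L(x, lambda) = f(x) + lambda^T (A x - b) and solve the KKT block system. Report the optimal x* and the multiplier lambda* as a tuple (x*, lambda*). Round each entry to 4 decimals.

Form the Lagrangian:
  L(x, lambda) = (1/2) x^T Q x + c^T x + lambda^T (A x - b)
Stationarity (grad_x L = 0): Q x + c + A^T lambda = 0.
Primal feasibility: A x = b.

This gives the KKT block system:
  [ Q   A^T ] [ x     ]   [-c ]
  [ A    0  ] [ lambda ] = [ b ]

Solving the linear system:
  x*      = (0.2243, 0.9252, -0.1495)
  lambda* = (-5.2523, 2.3084)
  f(x*)   = 8.2009

x* = (0.2243, 0.9252, -0.1495), lambda* = (-5.2523, 2.3084)


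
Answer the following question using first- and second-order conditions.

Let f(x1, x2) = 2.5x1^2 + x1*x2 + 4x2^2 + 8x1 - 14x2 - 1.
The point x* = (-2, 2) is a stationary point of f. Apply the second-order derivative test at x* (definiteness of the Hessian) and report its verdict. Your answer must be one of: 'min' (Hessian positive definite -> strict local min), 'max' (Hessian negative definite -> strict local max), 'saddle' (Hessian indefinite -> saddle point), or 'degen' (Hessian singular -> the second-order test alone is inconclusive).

Compute the Hessian H = grad^2 f:
  H = [[5, 1], [1, 8]]
Verify stationarity: grad f(x*) = H x* + g = (0, 0).
Eigenvalues of H: 4.6972, 8.3028.
Both eigenvalues > 0, so H is positive definite -> x* is a strict local min.

min


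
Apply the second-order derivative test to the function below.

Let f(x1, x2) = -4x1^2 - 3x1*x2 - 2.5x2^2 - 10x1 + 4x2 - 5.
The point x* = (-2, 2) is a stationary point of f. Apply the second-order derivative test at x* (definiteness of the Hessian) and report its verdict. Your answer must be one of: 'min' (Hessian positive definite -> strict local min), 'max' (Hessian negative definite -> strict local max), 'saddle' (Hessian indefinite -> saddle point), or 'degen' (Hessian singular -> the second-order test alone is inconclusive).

Compute the Hessian H = grad^2 f:
  H = [[-8, -3], [-3, -5]]
Verify stationarity: grad f(x*) = H x* + g = (0, 0).
Eigenvalues of H: -9.8541, -3.1459.
Both eigenvalues < 0, so H is negative definite -> x* is a strict local max.

max


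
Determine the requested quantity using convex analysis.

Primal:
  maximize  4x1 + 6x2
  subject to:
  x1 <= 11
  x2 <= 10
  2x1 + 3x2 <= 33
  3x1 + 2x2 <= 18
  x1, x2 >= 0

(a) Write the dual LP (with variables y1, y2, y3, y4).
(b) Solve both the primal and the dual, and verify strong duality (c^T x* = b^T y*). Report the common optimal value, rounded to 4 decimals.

The standard primal-dual pair for 'max c^T x s.t. A x <= b, x >= 0' is:
  Dual:  min b^T y  s.t.  A^T y >= c,  y >= 0.

So the dual LP is:
  minimize  11y1 + 10y2 + 33y3 + 18y4
  subject to:
    y1 + 2y3 + 3y4 >= 4
    y2 + 3y3 + 2y4 >= 6
    y1, y2, y3, y4 >= 0

Solving the primal: x* = (0, 9).
  primal value c^T x* = 54.
Solving the dual: y* = (0, 0, 0, 3).
  dual value b^T y* = 54.
Strong duality: c^T x* = b^T y*. Confirmed.

54


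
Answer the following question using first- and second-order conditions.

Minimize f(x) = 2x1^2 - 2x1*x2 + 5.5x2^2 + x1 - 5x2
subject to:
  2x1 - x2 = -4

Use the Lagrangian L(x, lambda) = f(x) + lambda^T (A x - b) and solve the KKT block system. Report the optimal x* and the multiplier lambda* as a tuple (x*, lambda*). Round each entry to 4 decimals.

Form the Lagrangian:
  L(x, lambda) = (1/2) x^T Q x + c^T x + lambda^T (A x - b)
Stationarity (grad_x L = 0): Q x + c + A^T lambda = 0.
Primal feasibility: A x = b.

This gives the KKT block system:
  [ Q   A^T ] [ x     ]   [-c ]
  [ A    0  ] [ lambda ] = [ b ]

Solving the linear system:
  x*      = (-1.775, 0.45)
  lambda* = (3.5)
  f(x*)   = 4.9875

x* = (-1.775, 0.45), lambda* = (3.5)


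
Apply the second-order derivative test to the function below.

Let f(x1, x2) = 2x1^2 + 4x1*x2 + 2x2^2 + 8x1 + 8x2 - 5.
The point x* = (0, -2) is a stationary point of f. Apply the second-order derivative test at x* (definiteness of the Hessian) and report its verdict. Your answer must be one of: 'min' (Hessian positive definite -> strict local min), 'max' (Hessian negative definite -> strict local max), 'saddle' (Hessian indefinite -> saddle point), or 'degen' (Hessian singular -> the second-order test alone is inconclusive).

Compute the Hessian H = grad^2 f:
  H = [[4, 4], [4, 4]]
Verify stationarity: grad f(x*) = H x* + g = (0, 0).
Eigenvalues of H: 0, 8.
H has a zero eigenvalue (singular; positive semidefinite but not definite), so H is neither positive definite, negative definite, nor indefinite. The second-order test alone is inconclusive -> degen.
(Indeed, f is constant along the null direction of H through x*, so x* is not a strict local extremum.)

degen


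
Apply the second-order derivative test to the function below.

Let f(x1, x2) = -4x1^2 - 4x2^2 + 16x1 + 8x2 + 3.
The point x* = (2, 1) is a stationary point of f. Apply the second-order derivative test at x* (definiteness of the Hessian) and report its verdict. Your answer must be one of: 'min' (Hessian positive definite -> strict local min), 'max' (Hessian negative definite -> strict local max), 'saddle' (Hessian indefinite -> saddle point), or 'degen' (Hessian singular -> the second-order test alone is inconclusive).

Compute the Hessian H = grad^2 f:
  H = [[-8, 0], [0, -8]]
Verify stationarity: grad f(x*) = H x* + g = (0, 0).
Eigenvalues of H: -8, -8.
Both eigenvalues < 0, so H is negative definite -> x* is a strict local max.

max


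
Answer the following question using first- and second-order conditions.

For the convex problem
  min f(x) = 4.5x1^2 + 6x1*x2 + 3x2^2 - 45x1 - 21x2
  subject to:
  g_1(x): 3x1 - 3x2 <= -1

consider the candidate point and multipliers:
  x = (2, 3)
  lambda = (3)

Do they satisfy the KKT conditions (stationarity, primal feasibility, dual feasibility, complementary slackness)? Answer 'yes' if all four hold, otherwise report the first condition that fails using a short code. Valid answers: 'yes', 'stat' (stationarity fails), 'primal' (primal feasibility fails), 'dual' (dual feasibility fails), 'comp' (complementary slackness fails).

Gradient of f: grad f(x) = Q x + c = (-9, 9)
Constraint values g_i(x) = a_i^T x - b_i:
  g_1((2, 3)) = -2
Stationarity residual: grad f(x) + sum_i lambda_i a_i = (0, 0)
  -> stationarity OK
Primal feasibility (all g_i <= 0): OK
Dual feasibility (all lambda_i >= 0): OK
Complementary slackness (lambda_i * g_i(x) = 0 for all i): FAILS

Verdict: the first failing condition is complementary_slackness -> comp.

comp


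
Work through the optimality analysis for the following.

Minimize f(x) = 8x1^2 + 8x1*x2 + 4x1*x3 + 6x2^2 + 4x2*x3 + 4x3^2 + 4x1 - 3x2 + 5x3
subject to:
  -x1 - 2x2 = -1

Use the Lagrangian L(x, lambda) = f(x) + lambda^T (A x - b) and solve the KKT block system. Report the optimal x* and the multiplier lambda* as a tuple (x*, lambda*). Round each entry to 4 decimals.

Form the Lagrangian:
  L(x, lambda) = (1/2) x^T Q x + c^T x + lambda^T (A x - b)
Stationarity (grad_x L = 0): Q x + c + A^T lambda = 0.
Primal feasibility: A x = b.

This gives the KKT block system:
  [ Q   A^T ] [ x     ]   [-c ]
  [ A    0  ] [ lambda ] = [ b ]

Solving the linear system:
  x*      = (-0.4524, 0.7262, -0.7619)
  lambda* = (-0.4762)
  f(x*)   = -4.1369

x* = (-0.4524, 0.7262, -0.7619), lambda* = (-0.4762)


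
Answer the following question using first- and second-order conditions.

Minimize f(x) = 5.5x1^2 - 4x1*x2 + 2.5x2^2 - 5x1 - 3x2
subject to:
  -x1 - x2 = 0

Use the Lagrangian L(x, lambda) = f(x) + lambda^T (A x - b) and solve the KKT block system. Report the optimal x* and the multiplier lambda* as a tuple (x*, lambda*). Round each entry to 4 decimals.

Form the Lagrangian:
  L(x, lambda) = (1/2) x^T Q x + c^T x + lambda^T (A x - b)
Stationarity (grad_x L = 0): Q x + c + A^T lambda = 0.
Primal feasibility: A x = b.

This gives the KKT block system:
  [ Q   A^T ] [ x     ]   [-c ]
  [ A    0  ] [ lambda ] = [ b ]

Solving the linear system:
  x*      = (0.0833, -0.0833)
  lambda* = (-3.75)
  f(x*)   = -0.0833

x* = (0.0833, -0.0833), lambda* = (-3.75)


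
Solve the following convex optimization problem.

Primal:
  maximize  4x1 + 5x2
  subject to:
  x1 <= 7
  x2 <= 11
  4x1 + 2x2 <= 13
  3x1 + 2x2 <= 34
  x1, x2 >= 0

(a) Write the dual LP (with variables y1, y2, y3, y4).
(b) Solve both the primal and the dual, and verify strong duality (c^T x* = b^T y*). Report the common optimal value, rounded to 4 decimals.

The standard primal-dual pair for 'max c^T x s.t. A x <= b, x >= 0' is:
  Dual:  min b^T y  s.t.  A^T y >= c,  y >= 0.

So the dual LP is:
  minimize  7y1 + 11y2 + 13y3 + 34y4
  subject to:
    y1 + 4y3 + 3y4 >= 4
    y2 + 2y3 + 2y4 >= 5
    y1, y2, y3, y4 >= 0

Solving the primal: x* = (0, 6.5).
  primal value c^T x* = 32.5.
Solving the dual: y* = (0, 0, 2.5, 0).
  dual value b^T y* = 32.5.
Strong duality: c^T x* = b^T y*. Confirmed.

32.5


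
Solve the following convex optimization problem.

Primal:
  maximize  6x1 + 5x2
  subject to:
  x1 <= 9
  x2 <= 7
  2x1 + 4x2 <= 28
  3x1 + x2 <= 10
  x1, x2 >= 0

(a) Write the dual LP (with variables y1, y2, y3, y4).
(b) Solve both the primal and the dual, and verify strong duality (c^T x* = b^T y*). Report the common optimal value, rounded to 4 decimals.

The standard primal-dual pair for 'max c^T x s.t. A x <= b, x >= 0' is:
  Dual:  min b^T y  s.t.  A^T y >= c,  y >= 0.

So the dual LP is:
  minimize  9y1 + 7y2 + 28y3 + 10y4
  subject to:
    y1 + 2y3 + 3y4 >= 6
    y2 + 4y3 + y4 >= 5
    y1, y2, y3, y4 >= 0

Solving the primal: x* = (1.2, 6.4).
  primal value c^T x* = 39.2.
Solving the dual: y* = (0, 0, 0.9, 1.4).
  dual value b^T y* = 39.2.
Strong duality: c^T x* = b^T y*. Confirmed.

39.2


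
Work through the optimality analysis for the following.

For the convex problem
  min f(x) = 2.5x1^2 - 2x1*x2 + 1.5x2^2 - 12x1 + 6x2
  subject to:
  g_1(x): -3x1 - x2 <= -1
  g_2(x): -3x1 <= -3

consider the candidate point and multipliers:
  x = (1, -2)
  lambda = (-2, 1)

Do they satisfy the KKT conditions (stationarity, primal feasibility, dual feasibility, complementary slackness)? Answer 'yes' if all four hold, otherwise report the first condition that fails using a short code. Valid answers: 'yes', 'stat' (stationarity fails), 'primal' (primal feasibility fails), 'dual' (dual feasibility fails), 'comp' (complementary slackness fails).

Gradient of f: grad f(x) = Q x + c = (-3, -2)
Constraint values g_i(x) = a_i^T x - b_i:
  g_1((1, -2)) = 0
  g_2((1, -2)) = 0
Stationarity residual: grad f(x) + sum_i lambda_i a_i = (0, 0)
  -> stationarity OK
Primal feasibility (all g_i <= 0): OK
Dual feasibility (all lambda_i >= 0): FAILS
Complementary slackness (lambda_i * g_i(x) = 0 for all i): OK

Verdict: the first failing condition is dual_feasibility -> dual.

dual


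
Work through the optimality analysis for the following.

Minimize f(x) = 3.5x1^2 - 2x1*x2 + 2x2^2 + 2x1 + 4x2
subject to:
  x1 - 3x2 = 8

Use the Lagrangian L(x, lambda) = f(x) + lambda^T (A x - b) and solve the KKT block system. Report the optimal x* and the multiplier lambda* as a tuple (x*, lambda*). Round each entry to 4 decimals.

Form the Lagrangian:
  L(x, lambda) = (1/2) x^T Q x + c^T x + lambda^T (A x - b)
Stationarity (grad_x L = 0): Q x + c + A^T lambda = 0.
Primal feasibility: A x = b.

This gives the KKT block system:
  [ Q   A^T ] [ x     ]   [-c ]
  [ A    0  ] [ lambda ] = [ b ]

Solving the linear system:
  x*      = (-0.8364, -2.9455)
  lambda* = (-2.0364)
  f(x*)   = 1.4182

x* = (-0.8364, -2.9455), lambda* = (-2.0364)


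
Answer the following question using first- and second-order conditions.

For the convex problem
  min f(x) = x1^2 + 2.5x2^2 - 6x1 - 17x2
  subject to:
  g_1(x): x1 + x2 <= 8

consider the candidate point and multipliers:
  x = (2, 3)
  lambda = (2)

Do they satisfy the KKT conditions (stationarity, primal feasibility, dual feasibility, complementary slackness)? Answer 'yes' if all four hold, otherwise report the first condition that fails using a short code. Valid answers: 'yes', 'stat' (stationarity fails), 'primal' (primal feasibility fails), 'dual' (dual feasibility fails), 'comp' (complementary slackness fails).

Gradient of f: grad f(x) = Q x + c = (-2, -2)
Constraint values g_i(x) = a_i^T x - b_i:
  g_1((2, 3)) = -3
Stationarity residual: grad f(x) + sum_i lambda_i a_i = (0, 0)
  -> stationarity OK
Primal feasibility (all g_i <= 0): OK
Dual feasibility (all lambda_i >= 0): OK
Complementary slackness (lambda_i * g_i(x) = 0 for all i): FAILS

Verdict: the first failing condition is complementary_slackness -> comp.

comp


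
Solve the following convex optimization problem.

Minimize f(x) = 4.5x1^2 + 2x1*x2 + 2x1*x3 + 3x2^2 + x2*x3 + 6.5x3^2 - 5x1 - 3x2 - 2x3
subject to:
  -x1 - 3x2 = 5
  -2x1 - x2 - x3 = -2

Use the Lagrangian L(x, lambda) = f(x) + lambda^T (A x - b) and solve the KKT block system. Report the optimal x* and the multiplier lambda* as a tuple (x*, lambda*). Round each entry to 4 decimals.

Form the Lagrangian:
  L(x, lambda) = (1/2) x^T Q x + c^T x + lambda^T (A x - b)
Stationarity (grad_x L = 0): Q x + c + A^T lambda = 0.
Primal feasibility: A x = b.

This gives the KKT block system:
  [ Q   A^T ] [ x     ]   [-c ]
  [ A    0  ] [ lambda ] = [ b ]

Solving the linear system:
  x*      = (1.8314, -2.2771, 0.6143)
  lambda* = (-6.5857, 7.3714)
  f(x*)   = 22.0586

x* = (1.8314, -2.2771, 0.6143), lambda* = (-6.5857, 7.3714)


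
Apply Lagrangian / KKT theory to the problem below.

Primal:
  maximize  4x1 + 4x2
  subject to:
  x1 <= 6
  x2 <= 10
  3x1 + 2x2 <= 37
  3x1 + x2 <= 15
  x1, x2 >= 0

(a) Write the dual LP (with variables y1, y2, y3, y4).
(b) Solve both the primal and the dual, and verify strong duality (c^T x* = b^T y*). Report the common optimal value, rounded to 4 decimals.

The standard primal-dual pair for 'max c^T x s.t. A x <= b, x >= 0' is:
  Dual:  min b^T y  s.t.  A^T y >= c,  y >= 0.

So the dual LP is:
  minimize  6y1 + 10y2 + 37y3 + 15y4
  subject to:
    y1 + 3y3 + 3y4 >= 4
    y2 + 2y3 + y4 >= 4
    y1, y2, y3, y4 >= 0

Solving the primal: x* = (1.6667, 10).
  primal value c^T x* = 46.6667.
Solving the dual: y* = (0, 2.6667, 0, 1.3333).
  dual value b^T y* = 46.6667.
Strong duality: c^T x* = b^T y*. Confirmed.

46.6667


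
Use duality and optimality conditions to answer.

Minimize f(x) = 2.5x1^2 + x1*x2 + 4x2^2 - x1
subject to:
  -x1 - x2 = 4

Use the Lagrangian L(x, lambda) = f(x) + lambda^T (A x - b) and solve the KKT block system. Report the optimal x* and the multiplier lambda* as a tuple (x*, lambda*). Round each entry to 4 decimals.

Form the Lagrangian:
  L(x, lambda) = (1/2) x^T Q x + c^T x + lambda^T (A x - b)
Stationarity (grad_x L = 0): Q x + c + A^T lambda = 0.
Primal feasibility: A x = b.

This gives the KKT block system:
  [ Q   A^T ] [ x     ]   [-c ]
  [ A    0  ] [ lambda ] = [ b ]

Solving the linear system:
  x*      = (-2.4545, -1.5455)
  lambda* = (-14.8182)
  f(x*)   = 30.8636

x* = (-2.4545, -1.5455), lambda* = (-14.8182)


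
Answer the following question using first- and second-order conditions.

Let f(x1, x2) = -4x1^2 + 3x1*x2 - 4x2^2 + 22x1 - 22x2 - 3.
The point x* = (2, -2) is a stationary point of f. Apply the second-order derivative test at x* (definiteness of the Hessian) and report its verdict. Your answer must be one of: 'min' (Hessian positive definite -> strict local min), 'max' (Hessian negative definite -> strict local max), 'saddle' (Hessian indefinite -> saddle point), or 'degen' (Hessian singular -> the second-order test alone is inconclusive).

Compute the Hessian H = grad^2 f:
  H = [[-8, 3], [3, -8]]
Verify stationarity: grad f(x*) = H x* + g = (0, 0).
Eigenvalues of H: -11, -5.
Both eigenvalues < 0, so H is negative definite -> x* is a strict local max.

max


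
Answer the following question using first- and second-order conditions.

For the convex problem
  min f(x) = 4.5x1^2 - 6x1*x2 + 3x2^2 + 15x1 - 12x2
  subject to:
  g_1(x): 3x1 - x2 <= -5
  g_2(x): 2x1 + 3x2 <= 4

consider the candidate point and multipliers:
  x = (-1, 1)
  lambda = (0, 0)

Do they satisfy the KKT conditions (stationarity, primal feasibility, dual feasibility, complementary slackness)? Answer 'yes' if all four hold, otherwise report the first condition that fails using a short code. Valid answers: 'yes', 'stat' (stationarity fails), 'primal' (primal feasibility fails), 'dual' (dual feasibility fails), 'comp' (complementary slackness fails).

Gradient of f: grad f(x) = Q x + c = (0, 0)
Constraint values g_i(x) = a_i^T x - b_i:
  g_1((-1, 1)) = 1
  g_2((-1, 1)) = -3
Stationarity residual: grad f(x) + sum_i lambda_i a_i = (0, 0)
  -> stationarity OK
Primal feasibility (all g_i <= 0): FAILS
Dual feasibility (all lambda_i >= 0): OK
Complementary slackness (lambda_i * g_i(x) = 0 for all i): OK

Verdict: the first failing condition is primal_feasibility -> primal.

primal


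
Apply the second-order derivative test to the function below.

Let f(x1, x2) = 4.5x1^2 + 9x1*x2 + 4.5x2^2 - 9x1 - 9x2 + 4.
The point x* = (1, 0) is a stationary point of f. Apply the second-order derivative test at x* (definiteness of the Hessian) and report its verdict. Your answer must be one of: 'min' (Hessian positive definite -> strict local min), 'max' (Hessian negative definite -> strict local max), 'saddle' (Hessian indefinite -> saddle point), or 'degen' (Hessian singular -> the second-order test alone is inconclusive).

Compute the Hessian H = grad^2 f:
  H = [[9, 9], [9, 9]]
Verify stationarity: grad f(x*) = H x* + g = (0, 0).
Eigenvalues of H: 0, 18.
H has a zero eigenvalue (singular; positive semidefinite but not definite), so H is neither positive definite, negative definite, nor indefinite. The second-order test alone is inconclusive -> degen.
(Indeed, f is constant along the null direction of H through x*, so x* is not a strict local extremum.)

degen


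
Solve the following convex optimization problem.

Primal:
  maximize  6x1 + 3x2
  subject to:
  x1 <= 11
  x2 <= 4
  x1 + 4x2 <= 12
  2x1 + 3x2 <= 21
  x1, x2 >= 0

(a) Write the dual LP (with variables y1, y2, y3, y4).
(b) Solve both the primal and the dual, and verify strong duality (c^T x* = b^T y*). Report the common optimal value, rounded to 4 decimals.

The standard primal-dual pair for 'max c^T x s.t. A x <= b, x >= 0' is:
  Dual:  min b^T y  s.t.  A^T y >= c,  y >= 0.

So the dual LP is:
  minimize  11y1 + 4y2 + 12y3 + 21y4
  subject to:
    y1 + y3 + 2y4 >= 6
    y2 + 4y3 + 3y4 >= 3
    y1, y2, y3, y4 >= 0

Solving the primal: x* = (10.5, 0).
  primal value c^T x* = 63.
Solving the dual: y* = (0, 0, 0, 3).
  dual value b^T y* = 63.
Strong duality: c^T x* = b^T y*. Confirmed.

63


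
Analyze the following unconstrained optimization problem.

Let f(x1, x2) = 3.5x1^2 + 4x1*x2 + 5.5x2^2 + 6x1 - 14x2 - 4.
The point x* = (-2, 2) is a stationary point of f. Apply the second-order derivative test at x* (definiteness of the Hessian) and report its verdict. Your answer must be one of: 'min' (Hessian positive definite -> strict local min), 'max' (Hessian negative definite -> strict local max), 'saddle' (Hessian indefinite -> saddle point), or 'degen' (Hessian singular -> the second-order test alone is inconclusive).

Compute the Hessian H = grad^2 f:
  H = [[7, 4], [4, 11]]
Verify stationarity: grad f(x*) = H x* + g = (0, 0).
Eigenvalues of H: 4.5279, 13.4721.
Both eigenvalues > 0, so H is positive definite -> x* is a strict local min.

min


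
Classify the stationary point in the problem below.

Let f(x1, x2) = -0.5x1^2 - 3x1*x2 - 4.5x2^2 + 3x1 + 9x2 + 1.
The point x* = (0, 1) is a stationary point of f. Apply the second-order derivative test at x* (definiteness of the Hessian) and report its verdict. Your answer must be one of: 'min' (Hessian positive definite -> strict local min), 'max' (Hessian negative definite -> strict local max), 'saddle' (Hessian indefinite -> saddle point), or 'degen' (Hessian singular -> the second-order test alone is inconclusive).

Compute the Hessian H = grad^2 f:
  H = [[-1, -3], [-3, -9]]
Verify stationarity: grad f(x*) = H x* + g = (0, 0).
Eigenvalues of H: -10, 0.
H has a zero eigenvalue (singular; negative semidefinite but not definite), so H is neither positive definite, negative definite, nor indefinite. The second-order test alone is inconclusive -> degen.
(Indeed, f is constant along the null direction of H through x*, so x* is not a strict local extremum.)

degen


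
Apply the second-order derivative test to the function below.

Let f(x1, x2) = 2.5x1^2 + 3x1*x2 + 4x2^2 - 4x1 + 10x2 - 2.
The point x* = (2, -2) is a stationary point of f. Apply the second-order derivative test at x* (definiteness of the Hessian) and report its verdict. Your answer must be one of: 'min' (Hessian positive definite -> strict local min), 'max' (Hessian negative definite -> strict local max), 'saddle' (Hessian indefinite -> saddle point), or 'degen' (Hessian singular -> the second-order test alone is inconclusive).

Compute the Hessian H = grad^2 f:
  H = [[5, 3], [3, 8]]
Verify stationarity: grad f(x*) = H x* + g = (0, 0).
Eigenvalues of H: 3.1459, 9.8541.
Both eigenvalues > 0, so H is positive definite -> x* is a strict local min.

min


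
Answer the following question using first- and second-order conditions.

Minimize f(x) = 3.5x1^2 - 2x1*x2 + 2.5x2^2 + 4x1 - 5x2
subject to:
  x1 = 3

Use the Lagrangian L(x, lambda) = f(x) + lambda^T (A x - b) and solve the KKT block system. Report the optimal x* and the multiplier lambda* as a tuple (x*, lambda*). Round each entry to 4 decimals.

Form the Lagrangian:
  L(x, lambda) = (1/2) x^T Q x + c^T x + lambda^T (A x - b)
Stationarity (grad_x L = 0): Q x + c + A^T lambda = 0.
Primal feasibility: A x = b.

This gives the KKT block system:
  [ Q   A^T ] [ x     ]   [-c ]
  [ A    0  ] [ lambda ] = [ b ]

Solving the linear system:
  x*      = (3, 2.2)
  lambda* = (-20.6)
  f(x*)   = 31.4

x* = (3, 2.2), lambda* = (-20.6)


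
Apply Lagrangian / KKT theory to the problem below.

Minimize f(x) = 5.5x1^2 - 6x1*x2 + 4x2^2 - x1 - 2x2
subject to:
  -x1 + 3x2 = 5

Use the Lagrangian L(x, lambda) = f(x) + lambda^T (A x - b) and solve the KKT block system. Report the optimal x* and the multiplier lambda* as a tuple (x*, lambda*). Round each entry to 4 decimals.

Form the Lagrangian:
  L(x, lambda) = (1/2) x^T Q x + c^T x + lambda^T (A x - b)
Stationarity (grad_x L = 0): Q x + c + A^T lambda = 0.
Primal feasibility: A x = b.

This gives the KKT block system:
  [ Q   A^T ] [ x     ]   [-c ]
  [ A    0  ] [ lambda ] = [ b ]

Solving the linear system:
  x*      = (0.9155, 1.9718)
  lambda* = (-2.7606)
  f(x*)   = 4.4718

x* = (0.9155, 1.9718), lambda* = (-2.7606)


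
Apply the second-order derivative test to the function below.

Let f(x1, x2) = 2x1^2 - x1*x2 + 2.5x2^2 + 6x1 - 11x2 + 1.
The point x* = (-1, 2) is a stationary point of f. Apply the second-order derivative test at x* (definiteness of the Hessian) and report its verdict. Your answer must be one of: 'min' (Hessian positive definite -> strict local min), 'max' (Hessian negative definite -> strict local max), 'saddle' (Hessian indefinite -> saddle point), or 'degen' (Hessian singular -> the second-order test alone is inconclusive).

Compute the Hessian H = grad^2 f:
  H = [[4, -1], [-1, 5]]
Verify stationarity: grad f(x*) = H x* + g = (0, 0).
Eigenvalues of H: 3.382, 5.618.
Both eigenvalues > 0, so H is positive definite -> x* is a strict local min.

min


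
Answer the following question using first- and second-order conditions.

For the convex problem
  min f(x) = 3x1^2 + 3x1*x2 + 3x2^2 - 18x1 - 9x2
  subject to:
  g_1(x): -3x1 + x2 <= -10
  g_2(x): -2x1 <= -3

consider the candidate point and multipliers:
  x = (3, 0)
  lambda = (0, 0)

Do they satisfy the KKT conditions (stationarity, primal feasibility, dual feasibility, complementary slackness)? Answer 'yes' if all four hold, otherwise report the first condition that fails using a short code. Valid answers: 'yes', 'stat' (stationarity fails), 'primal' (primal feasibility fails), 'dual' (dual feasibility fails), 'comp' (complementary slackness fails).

Gradient of f: grad f(x) = Q x + c = (0, 0)
Constraint values g_i(x) = a_i^T x - b_i:
  g_1((3, 0)) = 1
  g_2((3, 0)) = -3
Stationarity residual: grad f(x) + sum_i lambda_i a_i = (0, 0)
  -> stationarity OK
Primal feasibility (all g_i <= 0): FAILS
Dual feasibility (all lambda_i >= 0): OK
Complementary slackness (lambda_i * g_i(x) = 0 for all i): OK

Verdict: the first failing condition is primal_feasibility -> primal.

primal


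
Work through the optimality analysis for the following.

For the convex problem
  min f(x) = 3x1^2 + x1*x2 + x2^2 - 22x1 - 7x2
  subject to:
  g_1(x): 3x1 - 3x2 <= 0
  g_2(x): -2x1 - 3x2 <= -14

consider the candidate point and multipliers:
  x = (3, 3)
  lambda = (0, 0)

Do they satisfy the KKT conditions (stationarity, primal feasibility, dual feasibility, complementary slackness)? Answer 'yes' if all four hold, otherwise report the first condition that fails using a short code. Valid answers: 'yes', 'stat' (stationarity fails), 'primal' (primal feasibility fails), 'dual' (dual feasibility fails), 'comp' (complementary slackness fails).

Gradient of f: grad f(x) = Q x + c = (-1, 2)
Constraint values g_i(x) = a_i^T x - b_i:
  g_1((3, 3)) = 0
  g_2((3, 3)) = -1
Stationarity residual: grad f(x) + sum_i lambda_i a_i = (-1, 2)
  -> stationarity FAILS
Primal feasibility (all g_i <= 0): OK
Dual feasibility (all lambda_i >= 0): OK
Complementary slackness (lambda_i * g_i(x) = 0 for all i): OK

Verdict: the first failing condition is stationarity -> stat.

stat


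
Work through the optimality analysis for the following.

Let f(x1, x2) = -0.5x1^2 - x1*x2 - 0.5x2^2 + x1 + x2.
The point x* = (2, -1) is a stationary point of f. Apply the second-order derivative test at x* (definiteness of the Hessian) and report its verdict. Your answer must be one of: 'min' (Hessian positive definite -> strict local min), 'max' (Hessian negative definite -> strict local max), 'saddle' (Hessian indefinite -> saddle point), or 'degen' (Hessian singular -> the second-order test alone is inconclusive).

Compute the Hessian H = grad^2 f:
  H = [[-1, -1], [-1, -1]]
Verify stationarity: grad f(x*) = H x* + g = (0, 0).
Eigenvalues of H: -2, 0.
H has a zero eigenvalue (singular; negative semidefinite but not definite), so H is neither positive definite, negative definite, nor indefinite. The second-order test alone is inconclusive -> degen.
(Indeed, f is constant along the null direction of H through x*, so x* is not a strict local extremum.)

degen


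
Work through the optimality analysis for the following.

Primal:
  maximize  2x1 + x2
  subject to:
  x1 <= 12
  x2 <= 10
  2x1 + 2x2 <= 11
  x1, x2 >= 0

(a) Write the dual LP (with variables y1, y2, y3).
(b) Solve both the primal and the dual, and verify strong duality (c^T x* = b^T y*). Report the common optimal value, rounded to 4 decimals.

The standard primal-dual pair for 'max c^T x s.t. A x <= b, x >= 0' is:
  Dual:  min b^T y  s.t.  A^T y >= c,  y >= 0.

So the dual LP is:
  minimize  12y1 + 10y2 + 11y3
  subject to:
    y1 + 2y3 >= 2
    y2 + 2y3 >= 1
    y1, y2, y3 >= 0

Solving the primal: x* = (5.5, 0).
  primal value c^T x* = 11.
Solving the dual: y* = (0, 0, 1).
  dual value b^T y* = 11.
Strong duality: c^T x* = b^T y*. Confirmed.

11


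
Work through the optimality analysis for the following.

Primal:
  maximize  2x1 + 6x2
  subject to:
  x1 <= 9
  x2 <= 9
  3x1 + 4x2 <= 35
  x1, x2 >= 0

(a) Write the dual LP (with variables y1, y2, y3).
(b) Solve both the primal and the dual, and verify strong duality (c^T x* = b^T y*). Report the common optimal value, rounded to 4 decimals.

The standard primal-dual pair for 'max c^T x s.t. A x <= b, x >= 0' is:
  Dual:  min b^T y  s.t.  A^T y >= c,  y >= 0.

So the dual LP is:
  minimize  9y1 + 9y2 + 35y3
  subject to:
    y1 + 3y3 >= 2
    y2 + 4y3 >= 6
    y1, y2, y3 >= 0

Solving the primal: x* = (0, 8.75).
  primal value c^T x* = 52.5.
Solving the dual: y* = (0, 0, 1.5).
  dual value b^T y* = 52.5.
Strong duality: c^T x* = b^T y*. Confirmed.

52.5


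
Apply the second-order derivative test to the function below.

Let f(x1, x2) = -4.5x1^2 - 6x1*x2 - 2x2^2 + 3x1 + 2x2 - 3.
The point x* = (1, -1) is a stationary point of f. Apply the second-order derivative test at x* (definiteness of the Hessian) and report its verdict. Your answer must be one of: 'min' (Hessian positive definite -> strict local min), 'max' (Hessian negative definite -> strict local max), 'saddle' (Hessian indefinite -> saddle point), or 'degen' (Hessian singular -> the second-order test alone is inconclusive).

Compute the Hessian H = grad^2 f:
  H = [[-9, -6], [-6, -4]]
Verify stationarity: grad f(x*) = H x* + g = (0, 0).
Eigenvalues of H: -13, 0.
H has a zero eigenvalue (singular; negative semidefinite but not definite), so H is neither positive definite, negative definite, nor indefinite. The second-order test alone is inconclusive -> degen.
(Indeed, f is constant along the null direction of H through x*, so x* is not a strict local extremum.)

degen


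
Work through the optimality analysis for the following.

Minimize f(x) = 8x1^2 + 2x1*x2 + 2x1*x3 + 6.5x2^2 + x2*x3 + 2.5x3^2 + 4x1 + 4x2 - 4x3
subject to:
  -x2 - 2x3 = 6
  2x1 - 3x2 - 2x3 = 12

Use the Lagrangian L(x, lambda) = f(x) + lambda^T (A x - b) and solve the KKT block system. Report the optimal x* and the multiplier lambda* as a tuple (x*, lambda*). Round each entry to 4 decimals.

Form the Lagrangian:
  L(x, lambda) = (1/2) x^T Q x + c^T x + lambda^T (A x - b)
Stationarity (grad_x L = 0): Q x + c + A^T lambda = 0.
Primal feasibility: A x = b.

This gives the KKT block system:
  [ Q   A^T ] [ x     ]   [-c ]
  [ A    0  ] [ lambda ] = [ b ]

Solving the linear system:
  x*      = (1.096, -1.904, -2.048)
  lambda* = (-0.16, -6.816)
  f(x*)   = 43.856

x* = (1.096, -1.904, -2.048), lambda* = (-0.16, -6.816)


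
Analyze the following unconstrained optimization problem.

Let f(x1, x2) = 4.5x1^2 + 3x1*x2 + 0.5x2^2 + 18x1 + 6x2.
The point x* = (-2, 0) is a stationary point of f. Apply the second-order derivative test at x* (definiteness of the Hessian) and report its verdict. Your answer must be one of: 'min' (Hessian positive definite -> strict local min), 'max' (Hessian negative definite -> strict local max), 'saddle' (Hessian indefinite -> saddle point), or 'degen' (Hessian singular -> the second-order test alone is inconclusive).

Compute the Hessian H = grad^2 f:
  H = [[9, 3], [3, 1]]
Verify stationarity: grad f(x*) = H x* + g = (0, 0).
Eigenvalues of H: 0, 10.
H has a zero eigenvalue (singular; positive semidefinite but not definite), so H is neither positive definite, negative definite, nor indefinite. The second-order test alone is inconclusive -> degen.
(Indeed, f is constant along the null direction of H through x*, so x* is not a strict local extremum.)

degen


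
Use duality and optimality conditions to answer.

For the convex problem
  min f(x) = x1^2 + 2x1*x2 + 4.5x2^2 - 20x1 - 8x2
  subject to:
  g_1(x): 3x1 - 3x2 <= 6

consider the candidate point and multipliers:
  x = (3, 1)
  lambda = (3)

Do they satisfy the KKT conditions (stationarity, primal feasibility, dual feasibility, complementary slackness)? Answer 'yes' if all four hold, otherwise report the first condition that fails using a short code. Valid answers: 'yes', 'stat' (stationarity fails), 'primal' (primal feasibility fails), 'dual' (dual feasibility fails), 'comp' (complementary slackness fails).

Gradient of f: grad f(x) = Q x + c = (-12, 7)
Constraint values g_i(x) = a_i^T x - b_i:
  g_1((3, 1)) = 0
Stationarity residual: grad f(x) + sum_i lambda_i a_i = (-3, -2)
  -> stationarity FAILS
Primal feasibility (all g_i <= 0): OK
Dual feasibility (all lambda_i >= 0): OK
Complementary slackness (lambda_i * g_i(x) = 0 for all i): OK

Verdict: the first failing condition is stationarity -> stat.

stat
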